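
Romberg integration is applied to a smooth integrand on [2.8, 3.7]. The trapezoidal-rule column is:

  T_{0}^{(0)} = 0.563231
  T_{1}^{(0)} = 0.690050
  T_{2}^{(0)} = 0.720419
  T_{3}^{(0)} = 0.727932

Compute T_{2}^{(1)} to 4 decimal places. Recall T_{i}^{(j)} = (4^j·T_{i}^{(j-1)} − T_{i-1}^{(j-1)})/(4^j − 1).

Richardson extrapolation on the trapezoidal column (denominator 4−1=3):
T_{2}^{(1)} = 0.720419 + (0.720419 − 0.690050)/3 = 0.730542

0.7305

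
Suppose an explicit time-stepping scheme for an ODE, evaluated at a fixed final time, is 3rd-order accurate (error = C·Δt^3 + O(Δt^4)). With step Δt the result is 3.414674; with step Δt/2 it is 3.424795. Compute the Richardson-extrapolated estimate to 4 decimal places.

3.4262

Extrapolated value = (8·A(Δt/2) − A(Δt)) / (8 − 1)
= (8·3.424795 − 3.414674) / 7
= 23.983686 / 7 = 3.426241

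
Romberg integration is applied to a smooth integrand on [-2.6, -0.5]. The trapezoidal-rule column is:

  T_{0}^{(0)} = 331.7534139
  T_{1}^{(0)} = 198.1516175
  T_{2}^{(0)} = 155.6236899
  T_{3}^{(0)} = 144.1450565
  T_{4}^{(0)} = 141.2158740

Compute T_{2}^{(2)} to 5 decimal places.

Richardson extrapolation on the trapezoidal column (denominator 4−1=3):
T_{1}^{(1)} = 198.1516175 + (198.1516175 − 331.7534139)/3 = 153.6176854
T_{2}^{(1)} = 155.6236899 + (155.6236899 − 198.1516175)/3 = 141.4477140
T_{2}^{(2)} = (16·141.4477140 − 153.6176854) / 15 = 140.6363826

140.63638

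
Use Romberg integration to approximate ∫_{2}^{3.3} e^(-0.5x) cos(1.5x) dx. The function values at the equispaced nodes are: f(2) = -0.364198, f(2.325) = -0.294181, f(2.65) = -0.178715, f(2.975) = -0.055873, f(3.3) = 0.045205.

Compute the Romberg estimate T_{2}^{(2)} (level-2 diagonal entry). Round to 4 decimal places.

-0.2250

T_{0}^{(0)} (trapezoid, 1 panel, h=1.3000): -0.207345
T_{1}^{(0)} (trapezoid, 2 panels, h=0.6500): -0.219837
T_{2}^{(0)} (trapezoid, 4 panels, h=0.3250): -0.223686
T_{1}^{(1)} = -0.219837 + (-0.219837 − (-0.207345))/3 = -0.224001
T_{2}^{(1)} = -0.223686 + (-0.223686 − (-0.219837))/3 = -0.224969
T_{2}^{(2)} = -0.224969 + (-0.224969 − (-0.224001))/15 = -0.225034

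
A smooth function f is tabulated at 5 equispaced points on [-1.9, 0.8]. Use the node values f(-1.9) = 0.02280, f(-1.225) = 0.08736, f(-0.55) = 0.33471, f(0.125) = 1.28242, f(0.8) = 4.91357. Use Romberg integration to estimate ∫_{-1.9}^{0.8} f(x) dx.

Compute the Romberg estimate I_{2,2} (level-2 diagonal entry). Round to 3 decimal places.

I_{0,0} (trapezoid, 1 panel, h=2.7000): 6.66410
I_{1,0} (trapezoid, 2 panels, h=1.3500): 3.78391
I_{2,0} (trapezoid, 4 panels, h=0.6750): 2.81656
I_{1,1} = 3.78391 + (3.78391 − 6.66410)/3 = 2.82385
I_{2,1} = 2.81656 + (2.81656 − 3.78391)/3 = 2.49411
I_{2,2} = 2.49411 + (2.49411 − 2.82385)/15 = 2.47213

2.472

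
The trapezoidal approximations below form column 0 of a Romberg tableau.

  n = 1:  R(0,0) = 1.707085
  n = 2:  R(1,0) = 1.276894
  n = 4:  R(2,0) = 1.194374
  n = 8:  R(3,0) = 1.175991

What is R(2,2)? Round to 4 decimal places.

Richardson extrapolation on the trapezoidal column (denominator 4−1=3):
R(1,1) = 1.276894 + (1.276894 − 1.707085)/3 = 1.133497
R(2,1) = 1.194374 + (1.194374 − 1.276894)/3 = 1.166867
R(2,2) = 1.166867 + (1.166867 − 1.133497)/15 = 1.169092

1.1691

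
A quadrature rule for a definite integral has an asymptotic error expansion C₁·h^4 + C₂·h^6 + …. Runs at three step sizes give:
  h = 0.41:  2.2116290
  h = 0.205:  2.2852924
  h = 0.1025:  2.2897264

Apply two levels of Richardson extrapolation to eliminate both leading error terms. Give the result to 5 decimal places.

First eliminate the h^4 term (factor 2^4 = 16):
  B₁ = (16·2.2852924 − 2.2116290)/15 = 2.2902033
  B₂ = (16·2.2897264 − 2.2852924)/15 = 2.2900220
Then eliminate the h^6 term (factor 2^6 = 64):
  (64·2.2900220 − 2.2902033)/63 = 2.2900191

2.29002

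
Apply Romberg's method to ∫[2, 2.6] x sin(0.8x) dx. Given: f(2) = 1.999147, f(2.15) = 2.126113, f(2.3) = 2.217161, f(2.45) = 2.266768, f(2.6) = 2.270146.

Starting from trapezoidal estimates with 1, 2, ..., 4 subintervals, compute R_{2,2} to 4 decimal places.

R_{0,0} (trapezoid, 1 panel, h=0.6000): 1.280788
R_{1,0} (trapezoid, 2 panels, h=0.3000): 1.305542
R_{2,0} (trapezoid, 4 panels, h=0.1500): 1.311703
R_{1,1} = 1.305542 + (1.305542 − 1.280788)/3 = 1.313793
R_{2,1} = 1.311703 + (1.311703 − 1.305542)/3 = 1.313757
R_{2,2} = 1.313757 + (1.313757 − 1.313793)/15 = 1.313755

1.3138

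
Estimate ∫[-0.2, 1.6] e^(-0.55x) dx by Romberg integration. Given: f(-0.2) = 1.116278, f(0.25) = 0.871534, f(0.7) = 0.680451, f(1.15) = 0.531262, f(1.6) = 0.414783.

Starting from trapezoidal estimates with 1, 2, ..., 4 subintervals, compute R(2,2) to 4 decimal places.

1.2754

R(0,0) (trapezoid, 1 panel, h=1.8000): 1.377955
R(1,0) (trapezoid, 2 panels, h=0.9000): 1.301383
R(2,0) (trapezoid, 4 panels, h=0.4500): 1.281950
R(1,1) = 1.301383 + (1.301383 − 1.377955)/3 = 1.275859
R(2,1) = 1.281950 + (1.281950 − 1.301383)/3 = 1.275472
R(2,2) = 1.275472 + (1.275472 − 1.275859)/15 = 1.275446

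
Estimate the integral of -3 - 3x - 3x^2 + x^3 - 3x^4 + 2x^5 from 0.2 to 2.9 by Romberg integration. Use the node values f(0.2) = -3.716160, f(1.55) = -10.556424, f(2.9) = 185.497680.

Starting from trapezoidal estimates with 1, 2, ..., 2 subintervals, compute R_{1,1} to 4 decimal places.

R_{0,0} (trapezoid, 1 panel, h=2.7000): 245.405052
R_{1,0} (trapezoid, 2 panels, h=1.3500): 108.451354
R_{1,1} = 108.451354 + (108.451354 − 245.405052)/3 = 62.800121

62.8001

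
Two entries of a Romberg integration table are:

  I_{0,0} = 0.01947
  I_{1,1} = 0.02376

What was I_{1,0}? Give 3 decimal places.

0.023

From I_{1,1} = (4·I_{1,0} − I_{0,0})/3, solve for I_{1,0}:
4·I_{1,0} = 3·0.02376 + 0.01947 = 0.09075
I_{1,0} = 0.02269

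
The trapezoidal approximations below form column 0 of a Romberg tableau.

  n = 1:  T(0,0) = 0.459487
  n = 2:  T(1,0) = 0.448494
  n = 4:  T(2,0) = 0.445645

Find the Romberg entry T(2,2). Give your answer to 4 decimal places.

0.4447

Richardson extrapolation on the trapezoidal column (denominator 4−1=3):
T(1,1) = 0.448494 + (0.448494 − 0.459487)/3 = 0.444830
T(2,1) = (4·0.445645 − 0.448494) / 3 = 0.444695
T(2,2) = 0.444695 + (0.444695 − 0.444830)/15 = 0.444686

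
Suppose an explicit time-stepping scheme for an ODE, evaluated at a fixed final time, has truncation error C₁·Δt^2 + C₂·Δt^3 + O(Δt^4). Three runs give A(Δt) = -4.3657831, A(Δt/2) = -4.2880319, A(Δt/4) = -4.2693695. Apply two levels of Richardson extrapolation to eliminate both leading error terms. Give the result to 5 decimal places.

-4.26330

First eliminate the Δt^2 term (factor 2^2 = 4):
  B₁ = (4·(-4.2880319) − (-4.3657831))/3 = -4.2621148
  B₂ = (4·(-4.2693695) − (-4.2880319))/3 = -4.2631487
Then eliminate the Δt^3 term (factor 2^3 = 8):
  (8·(-4.2631487) − (-4.2621148))/7 = -4.2632964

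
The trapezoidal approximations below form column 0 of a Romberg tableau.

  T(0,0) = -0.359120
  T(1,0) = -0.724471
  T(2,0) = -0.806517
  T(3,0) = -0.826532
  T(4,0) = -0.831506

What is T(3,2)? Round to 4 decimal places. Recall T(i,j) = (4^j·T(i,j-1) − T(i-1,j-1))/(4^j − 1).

T(2,1) = (4·(-0.806517) − (-0.724471)) / 3 = -0.833866
T(3,1) = -0.826532 + (-0.826532 − (-0.806517))/3 = -0.833204
T(3,2) = -0.833204 + (-0.833204 − (-0.833866))/15 = -0.833160

-0.8332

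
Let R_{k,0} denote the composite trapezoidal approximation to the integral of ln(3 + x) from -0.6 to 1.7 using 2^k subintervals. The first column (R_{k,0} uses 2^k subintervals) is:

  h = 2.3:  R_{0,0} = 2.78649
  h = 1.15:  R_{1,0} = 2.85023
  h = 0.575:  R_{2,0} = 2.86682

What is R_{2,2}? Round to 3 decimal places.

Richardson extrapolation on the trapezoidal column (denominator 4−1=3):
R_{1,1} = (4·2.85023 − 2.78649) / 3 = 2.87148
R_{2,1} = (4·2.86682 − 2.85023) / 3 = 2.87235
R_{2,2} = (16·2.87235 − 2.87148) / 15 = 2.87241

2.872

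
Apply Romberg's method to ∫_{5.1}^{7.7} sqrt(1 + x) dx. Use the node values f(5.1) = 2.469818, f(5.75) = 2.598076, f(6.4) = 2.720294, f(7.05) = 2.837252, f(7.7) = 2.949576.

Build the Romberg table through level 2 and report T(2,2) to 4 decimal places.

7.0636

T(0,0) (trapezoid, 1 panel, h=2.6000): 7.045212
T(1,0) (trapezoid, 2 panels, h=1.3000): 7.058988
T(2,0) (trapezoid, 4 panels, h=0.6500): 7.062457
T(1,1) = 7.058988 + (7.058988 − 7.045212)/3 = 7.063580
T(2,1) = 7.062457 + (7.062457 − 7.058988)/3 = 7.063613
T(2,2) = 7.063613 + (7.063613 − 7.063580)/15 = 7.063615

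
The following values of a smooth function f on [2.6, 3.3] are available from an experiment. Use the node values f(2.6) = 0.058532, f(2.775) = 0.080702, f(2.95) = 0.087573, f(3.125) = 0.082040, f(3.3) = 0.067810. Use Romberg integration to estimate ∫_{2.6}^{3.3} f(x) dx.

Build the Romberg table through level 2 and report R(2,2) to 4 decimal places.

R(0,0) (trapezoid, 1 panel, h=0.7000): 0.044220
R(1,0) (trapezoid, 2 panels, h=0.3500): 0.052760
R(2,0) (trapezoid, 4 panels, h=0.1750): 0.054860
R(1,1) = 0.052760 + (0.052760 − 0.044220)/3 = 0.055607
R(2,1) = 0.054860 + (0.054860 − 0.052760)/3 = 0.055560
R(2,2) = 0.055560 + (0.055560 − 0.055607)/15 = 0.055557

0.0556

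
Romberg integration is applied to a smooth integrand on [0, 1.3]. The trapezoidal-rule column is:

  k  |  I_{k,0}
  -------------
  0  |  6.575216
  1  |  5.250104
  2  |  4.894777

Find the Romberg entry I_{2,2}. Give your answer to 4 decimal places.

4.7742

I_{1,1} = 5.250104 + (5.250104 − 6.575216)/3 = 4.808400
I_{2,1} = (4·4.894777 − 5.250104) / 3 = 4.776335
I_{2,2} = (16·4.776335 − 4.808400) / 15 = 4.774197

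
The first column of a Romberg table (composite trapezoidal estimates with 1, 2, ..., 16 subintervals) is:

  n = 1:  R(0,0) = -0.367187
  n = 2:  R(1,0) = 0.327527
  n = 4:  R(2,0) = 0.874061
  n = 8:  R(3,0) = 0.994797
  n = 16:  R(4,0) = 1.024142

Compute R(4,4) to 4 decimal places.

1.0339

R(1,1) = 0.327527 + (0.327527 − (-0.367187))/3 = 0.559098
R(2,1) = (4·0.874061 − 0.327527) / 3 = 1.056239
R(3,1) = 0.994797 + (0.994797 − 0.874061)/3 = 1.035042
R(4,1) = (4·1.024142 − 0.994797) / 3 = 1.033924
R(2,2) = 1.056239 + (1.056239 − 0.559098)/15 = 1.089382
R(3,2) = (16·1.035042 − 1.056239) / 15 = 1.033629
R(4,2) = (16·1.033924 − 1.035042) / 15 = 1.033849
R(3,3) = (64·1.033629 − 1.089382) / 63 = 1.032744
R(4,3) = 1.033849 + (1.033849 − 1.033629)/63 = 1.033852
R(4,4) = 1.033852 + (1.033852 − 1.032744)/255 = 1.033856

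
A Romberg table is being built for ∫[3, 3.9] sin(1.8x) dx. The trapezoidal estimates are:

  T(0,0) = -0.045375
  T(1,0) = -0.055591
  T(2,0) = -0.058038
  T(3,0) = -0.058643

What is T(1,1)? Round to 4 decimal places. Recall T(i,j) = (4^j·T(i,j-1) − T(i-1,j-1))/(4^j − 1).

Richardson extrapolation on the trapezoidal column (denominator 4−1=3):
T(1,1) = -0.055591 + (-0.055591 − (-0.045375))/3 = -0.058996

-0.0590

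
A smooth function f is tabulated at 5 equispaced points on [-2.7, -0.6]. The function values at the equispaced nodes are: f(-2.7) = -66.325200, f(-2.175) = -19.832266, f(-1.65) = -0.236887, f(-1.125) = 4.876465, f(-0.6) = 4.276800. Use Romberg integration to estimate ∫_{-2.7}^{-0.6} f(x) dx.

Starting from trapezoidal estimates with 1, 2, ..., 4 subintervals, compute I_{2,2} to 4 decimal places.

-21.3679

I_{0,0} (trapezoid, 1 panel, h=2.1000): -65.150820
I_{1,0} (trapezoid, 2 panels, h=1.0500): -32.824141
I_{2,0} (trapezoid, 4 panels, h=0.5250): -24.263866
I_{1,1} = -32.824141 + (-32.824141 − (-65.150820))/3 = -22.048581
I_{2,1} = -24.263866 + (-24.263866 − (-32.824141))/3 = -21.410441
I_{2,2} = -21.410441 + (-21.410441 − (-22.048581))/15 = -21.367898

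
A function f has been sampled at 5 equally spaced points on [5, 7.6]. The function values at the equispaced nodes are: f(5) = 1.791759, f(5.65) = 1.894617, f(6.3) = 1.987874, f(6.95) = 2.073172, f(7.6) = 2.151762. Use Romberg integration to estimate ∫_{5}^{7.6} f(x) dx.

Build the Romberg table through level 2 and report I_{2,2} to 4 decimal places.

5.1546

I_{0,0} (trapezoid, 1 panel, h=2.6000): 5.126577
I_{1,0} (trapezoid, 2 panels, h=1.3000): 5.147525
I_{2,0} (trapezoid, 4 panels, h=0.6500): 5.152825
I_{1,1} = 5.147525 + (5.147525 − 5.126577)/3 = 5.154508
I_{2,1} = 5.152825 + (5.152825 − 5.147525)/3 = 5.154592
I_{2,2} = 5.154592 + (5.154592 − 5.154508)/15 = 5.154598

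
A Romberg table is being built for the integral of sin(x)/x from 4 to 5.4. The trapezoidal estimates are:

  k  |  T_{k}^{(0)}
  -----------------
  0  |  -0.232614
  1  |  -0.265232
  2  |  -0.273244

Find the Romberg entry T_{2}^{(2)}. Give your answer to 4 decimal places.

-0.2759

Richardson extrapolation on the trapezoidal column (denominator 4−1=3):
T_{1}^{(1)} = -0.265232 + (-0.265232 − (-0.232614))/3 = -0.276105
T_{2}^{(1)} = -0.273244 + (-0.273244 − (-0.265232))/3 = -0.275915
T_{2}^{(2)} = -0.275915 + (-0.275915 − (-0.276105))/15 = -0.275902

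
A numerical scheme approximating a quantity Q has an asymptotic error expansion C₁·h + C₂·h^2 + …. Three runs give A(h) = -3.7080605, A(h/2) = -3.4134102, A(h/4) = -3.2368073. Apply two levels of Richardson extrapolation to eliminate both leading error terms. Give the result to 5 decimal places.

-3.04069

First eliminate the h term (factor 2^1 = 2):
  B₁ = (2·(-3.4134102) − (-3.7080605))/1 = -3.1187599
  B₂ = (2·(-3.2368073) − (-3.4134102))/1 = -3.0602044
Then eliminate the h^2 term (factor 2^2 = 4):
  (4·(-3.0602044) − (-3.1187599))/3 = -3.0406859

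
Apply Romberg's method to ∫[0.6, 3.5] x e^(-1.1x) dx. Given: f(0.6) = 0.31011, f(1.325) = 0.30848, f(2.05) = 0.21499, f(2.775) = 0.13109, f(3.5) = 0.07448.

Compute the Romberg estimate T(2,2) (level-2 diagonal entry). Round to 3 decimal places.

T(0,0) (trapezoid, 1 panel, h=2.9000): 0.55766
T(1,0) (trapezoid, 2 panels, h=1.4500): 0.59056
T(2,0) (trapezoid, 4 panels, h=0.7250): 0.61397
T(1,1) = 0.59056 + (0.59056 − 0.55766)/3 = 0.60153
T(2,1) = 0.61397 + (0.61397 − 0.59056)/3 = 0.62177
T(2,2) = 0.62177 + (0.62177 − 0.60153)/15 = 0.62312

0.623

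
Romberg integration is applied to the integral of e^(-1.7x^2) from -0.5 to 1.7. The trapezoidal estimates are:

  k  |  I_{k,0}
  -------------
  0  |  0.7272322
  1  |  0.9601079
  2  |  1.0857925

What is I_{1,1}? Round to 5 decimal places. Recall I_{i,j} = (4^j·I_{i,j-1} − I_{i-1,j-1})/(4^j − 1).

I_{1,1} = (4·0.9601079 − 0.7272322) / 3 = 1.0377331

1.03773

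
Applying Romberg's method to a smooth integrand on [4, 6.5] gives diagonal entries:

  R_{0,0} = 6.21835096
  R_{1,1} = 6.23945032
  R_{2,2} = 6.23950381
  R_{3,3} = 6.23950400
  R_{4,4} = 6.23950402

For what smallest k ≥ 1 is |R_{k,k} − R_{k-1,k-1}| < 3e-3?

|R_{1,1} − R_{0,0}| = 0.02109936 ≥ 3e-3
|R_{2,2} − R_{1,1}| = 0.00005349 < 3e-3

k = 2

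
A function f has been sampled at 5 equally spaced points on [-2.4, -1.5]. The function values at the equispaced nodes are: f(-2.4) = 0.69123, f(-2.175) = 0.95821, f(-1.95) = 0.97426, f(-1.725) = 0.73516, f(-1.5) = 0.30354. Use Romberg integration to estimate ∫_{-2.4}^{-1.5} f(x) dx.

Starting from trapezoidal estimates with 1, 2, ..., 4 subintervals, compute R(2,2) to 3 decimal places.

0.728

R(0,0) (trapezoid, 1 panel, h=0.9000): 0.44765
R(1,0) (trapezoid, 2 panels, h=0.4500): 0.66224
R(2,0) (trapezoid, 4 panels, h=0.2250): 0.71213
R(1,1) = 0.66224 + (0.66224 − 0.44765)/3 = 0.73377
R(2,1) = 0.71213 + (0.71213 − 0.66224)/3 = 0.72876
R(2,2) = 0.72876 + (0.72876 − 0.73377)/15 = 0.72843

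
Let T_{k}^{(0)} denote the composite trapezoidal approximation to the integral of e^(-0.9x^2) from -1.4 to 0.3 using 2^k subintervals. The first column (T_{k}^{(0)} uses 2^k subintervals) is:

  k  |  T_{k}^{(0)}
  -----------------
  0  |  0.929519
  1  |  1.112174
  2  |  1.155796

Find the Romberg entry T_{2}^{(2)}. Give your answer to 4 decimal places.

Richardson extrapolation on the trapezoidal column (denominator 4−1=3):
T_{1}^{(1)} = 1.112174 + (1.112174 − 0.929519)/3 = 1.173059
T_{2}^{(1)} = (4·1.155796 − 1.112174) / 3 = 1.170337
T_{2}^{(2)} = (16·1.170337 − 1.173059) / 15 = 1.170156
(Column j=1 coincides with Simpson's rule on the same nodes.)

1.1702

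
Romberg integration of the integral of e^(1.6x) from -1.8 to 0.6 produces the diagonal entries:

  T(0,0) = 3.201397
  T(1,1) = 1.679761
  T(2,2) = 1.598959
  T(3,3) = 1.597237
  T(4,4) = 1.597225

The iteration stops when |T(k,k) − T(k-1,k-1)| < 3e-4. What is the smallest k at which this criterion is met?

|T(1,1) − T(0,0)| = 1.521636 ≥ 3e-4
|T(2,2) − T(1,1)| = 0.080802 ≥ 3e-4
|T(3,3) − T(2,2)| = 0.001722 ≥ 3e-4
|T(4,4) − T(3,3)| = 0.000012 < 3e-4

k = 4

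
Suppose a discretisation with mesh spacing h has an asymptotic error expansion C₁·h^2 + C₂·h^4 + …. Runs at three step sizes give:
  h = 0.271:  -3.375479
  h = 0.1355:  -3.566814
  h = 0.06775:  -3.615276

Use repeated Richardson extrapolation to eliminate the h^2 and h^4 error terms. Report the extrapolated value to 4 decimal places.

-3.6315

First eliminate the h^2 term (factor 2^2 = 4):
  B₁ = (4·(-3.566814) − (-3.375479))/3 = -3.630592
  B₂ = (4·(-3.615276) − (-3.566814))/3 = -3.631430
Then eliminate the h^4 term (factor 2^4 = 16):
  (16·(-3.631430) − (-3.630592))/15 = -3.631486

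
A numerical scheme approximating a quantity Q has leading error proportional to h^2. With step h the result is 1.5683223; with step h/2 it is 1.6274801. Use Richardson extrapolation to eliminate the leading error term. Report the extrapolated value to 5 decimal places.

Extrapolated value = (4·A(h/2) − A(h)) / (4 − 1)
= (4·1.6274801 − 1.5683223) / 3
= 4.9415981 / 3 = 1.6471994

1.64720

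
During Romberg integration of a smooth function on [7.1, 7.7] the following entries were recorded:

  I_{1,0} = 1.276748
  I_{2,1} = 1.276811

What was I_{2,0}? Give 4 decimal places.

1.2768

From I_{2,1} = (4·I_{2,0} − I_{1,0})/3, solve for I_{2,0}:
4·I_{2,0} = 3·1.276811 + 1.276748 = 5.107181
I_{2,0} = 1.276795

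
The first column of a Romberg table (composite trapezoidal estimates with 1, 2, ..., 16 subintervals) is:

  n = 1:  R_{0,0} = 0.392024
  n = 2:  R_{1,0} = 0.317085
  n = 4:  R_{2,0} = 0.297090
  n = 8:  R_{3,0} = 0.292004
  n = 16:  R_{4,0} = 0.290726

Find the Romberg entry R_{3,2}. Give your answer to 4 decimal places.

R_{2,1} = 0.297090 + (0.297090 − 0.317085)/3 = 0.290425
R_{3,1} = (4·0.292004 − 0.297090) / 3 = 0.290309
R_{3,2} = 0.290309 + (0.290309 − 0.290425)/15 = 0.290301
(Column j=1 coincides with Simpson's rule on the same nodes.)

0.2903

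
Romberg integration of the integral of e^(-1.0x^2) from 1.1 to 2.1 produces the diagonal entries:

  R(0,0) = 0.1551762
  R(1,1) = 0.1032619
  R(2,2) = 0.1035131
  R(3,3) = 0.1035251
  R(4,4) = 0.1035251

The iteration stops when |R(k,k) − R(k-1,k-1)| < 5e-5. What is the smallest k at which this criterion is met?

|R(1,1) − R(0,0)| = 0.0519143 ≥ 5e-5
|R(2,2) − R(1,1)| = 0.0002512 ≥ 5e-5
|R(3,3) − R(2,2)| = 0.0000120 < 5e-5

k = 3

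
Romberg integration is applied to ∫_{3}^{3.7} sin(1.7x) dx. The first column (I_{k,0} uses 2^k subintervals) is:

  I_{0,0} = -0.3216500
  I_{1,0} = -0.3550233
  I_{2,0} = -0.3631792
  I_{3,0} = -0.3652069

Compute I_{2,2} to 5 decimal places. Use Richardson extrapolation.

-0.36588

I_{1,1} = (4·(-0.3550233) − (-0.3216500)) / 3 = -0.3661477
I_{2,1} = (4·(-0.3631792) − (-0.3550233)) / 3 = -0.3658978
I_{2,2} = (16·(-0.3658978) − (-0.3661477)) / 15 = -0.3658811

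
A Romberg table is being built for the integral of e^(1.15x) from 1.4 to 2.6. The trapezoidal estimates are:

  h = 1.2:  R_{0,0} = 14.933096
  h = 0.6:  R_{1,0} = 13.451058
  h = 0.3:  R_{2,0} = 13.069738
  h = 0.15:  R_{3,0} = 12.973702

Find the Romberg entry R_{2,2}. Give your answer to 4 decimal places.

12.9417

R_{1,1} = 13.451058 + (13.451058 − 14.933096)/3 = 12.957045
R_{2,1} = 13.069738 + (13.069738 − 13.451058)/3 = 12.942631
R_{2,2} = 12.942631 + (12.942631 − 12.957045)/15 = 12.941670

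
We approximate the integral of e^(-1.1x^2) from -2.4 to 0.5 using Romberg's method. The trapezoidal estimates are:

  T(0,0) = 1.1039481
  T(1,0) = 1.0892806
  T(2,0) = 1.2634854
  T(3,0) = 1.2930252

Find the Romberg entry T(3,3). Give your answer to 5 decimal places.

1.30106

Richardson extrapolation on the trapezoidal column (denominator 4−1=3):
T(1,1) = 1.0892806 + (1.0892806 − 1.1039481)/3 = 1.0843914
T(2,1) = 1.2634854 + (1.2634854 − 1.0892806)/3 = 1.3215537
T(3,1) = (4·1.2930252 − 1.2634854) / 3 = 1.3028718
T(2,2) = (16·1.3215537 − 1.0843914) / 15 = 1.3373645
T(3,2) = 1.3028718 + (1.3028718 − 1.3215537)/15 = 1.3016263
T(3,3) = (64·1.3016263 − 1.3373645) / 63 = 1.3010590
(Column j=1 coincides with Simpson's rule on the same nodes.)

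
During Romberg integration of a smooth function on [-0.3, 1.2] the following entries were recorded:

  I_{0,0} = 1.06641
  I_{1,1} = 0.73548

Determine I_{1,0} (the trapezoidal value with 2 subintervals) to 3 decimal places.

0.818

From I_{1,1} = (4·I_{1,0} − I_{0,0})/3, solve for I_{1,0}:
4·I_{1,0} = 3·0.73548 + 1.06641 = 3.27285
I_{1,0} = 0.81821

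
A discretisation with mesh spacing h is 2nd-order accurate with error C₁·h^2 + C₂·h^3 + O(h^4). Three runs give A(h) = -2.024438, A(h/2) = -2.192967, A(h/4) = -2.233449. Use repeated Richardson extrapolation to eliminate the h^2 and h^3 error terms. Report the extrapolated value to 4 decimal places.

-2.2466

First eliminate the h^2 term (factor 2^2 = 4):
  B₁ = (4·(-2.192967) − (-2.024438))/3 = -2.249143
  B₂ = (4·(-2.233449) − (-2.192967))/3 = -2.246943
Then eliminate the h^3 term (factor 2^3 = 8):
  (8·(-2.246943) − (-2.249143))/7 = -2.246629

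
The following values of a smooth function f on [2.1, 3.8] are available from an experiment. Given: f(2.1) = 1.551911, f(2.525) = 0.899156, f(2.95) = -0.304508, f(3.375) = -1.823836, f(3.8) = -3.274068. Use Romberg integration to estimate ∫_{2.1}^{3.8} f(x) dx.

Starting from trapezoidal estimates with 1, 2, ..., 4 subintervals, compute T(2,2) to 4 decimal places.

-0.8556

T(0,0) (trapezoid, 1 panel, h=1.7000): -1.463833
T(1,0) (trapezoid, 2 panels, h=0.8500): -0.990749
T(2,0) (trapezoid, 4 panels, h=0.4250): -0.888363
T(1,1) = -0.990749 + (-0.990749 − (-1.463833))/3 = -0.833054
T(2,1) = -0.888363 + (-0.888363 − (-0.990749))/3 = -0.854234
T(2,2) = -0.854234 + (-0.854234 − (-0.833054))/15 = -0.855646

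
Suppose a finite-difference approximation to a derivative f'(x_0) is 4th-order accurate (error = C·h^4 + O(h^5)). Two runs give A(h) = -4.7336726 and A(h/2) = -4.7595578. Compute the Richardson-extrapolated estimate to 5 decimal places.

-4.76128

The leading error scales as h^4; refining by a factor of 2 reduces it by 2^4 = 16.
Extrapolated value = (16·A(h/2) − A(h)) / (16 − 1)
= (16·(-4.7595578) − (-4.7336726)) / 15
= -71.4192522 / 15 = -4.7612835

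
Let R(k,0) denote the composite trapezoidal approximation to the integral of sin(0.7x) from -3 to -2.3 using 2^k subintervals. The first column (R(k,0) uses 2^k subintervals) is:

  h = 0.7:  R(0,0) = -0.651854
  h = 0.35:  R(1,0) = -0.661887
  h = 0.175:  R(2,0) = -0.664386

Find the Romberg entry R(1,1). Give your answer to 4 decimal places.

R(1,1) = (4·(-0.661887) − (-0.651854)) / 3 = -0.665231
(Column j=1 coincides with Simpson's rule on the same nodes.)

-0.6652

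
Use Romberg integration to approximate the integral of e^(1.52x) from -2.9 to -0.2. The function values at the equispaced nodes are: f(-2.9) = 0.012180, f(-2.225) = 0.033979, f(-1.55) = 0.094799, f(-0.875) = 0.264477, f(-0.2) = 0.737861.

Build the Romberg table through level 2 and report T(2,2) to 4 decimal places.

0.4782

T(0,0) (trapezoid, 1 panel, h=2.7000): 1.012555
T(1,0) (trapezoid, 2 panels, h=1.3500): 0.634256
T(2,0) (trapezoid, 4 panels, h=0.6750): 0.518586
T(1,1) = 0.634256 + (0.634256 − 1.012555)/3 = 0.508156
T(2,1) = 0.518586 + (0.518586 − 0.634256)/3 = 0.480029
T(2,2) = 0.480029 + (0.480029 − 0.508156)/15 = 0.478154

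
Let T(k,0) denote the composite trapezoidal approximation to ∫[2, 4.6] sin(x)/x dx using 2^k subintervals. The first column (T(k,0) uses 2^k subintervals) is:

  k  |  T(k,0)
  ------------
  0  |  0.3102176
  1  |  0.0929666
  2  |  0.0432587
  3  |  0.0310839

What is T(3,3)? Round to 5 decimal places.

Richardson extrapolation on the trapezoidal column (denominator 4−1=3):
T(1,1) = (4·0.0929666 − 0.3102176) / 3 = 0.0205496
T(2,1) = (4·0.0432587 − 0.0929666) / 3 = 0.0266894
T(3,1) = (4·0.0310839 − 0.0432587) / 3 = 0.0270256
T(2,2) = 0.0266894 + (0.0266894 − 0.0205496)/15 = 0.0270987
T(3,2) = 0.0270256 + (0.0270256 − 0.0266894)/15 = 0.0270480
T(3,3) = 0.0270480 + (0.0270480 − 0.0270987)/63 = 0.0270472

0.02705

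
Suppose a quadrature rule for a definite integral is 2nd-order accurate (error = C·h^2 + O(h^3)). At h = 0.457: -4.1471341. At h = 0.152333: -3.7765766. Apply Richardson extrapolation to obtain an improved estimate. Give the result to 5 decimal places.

Extrapolated value = (9·A(h/3) − A(h)) / (9 − 1)
= (9·(-3.7765766) − (-4.1471341)) / 8
= -29.8420553 / 8 = -3.7302569

-3.73026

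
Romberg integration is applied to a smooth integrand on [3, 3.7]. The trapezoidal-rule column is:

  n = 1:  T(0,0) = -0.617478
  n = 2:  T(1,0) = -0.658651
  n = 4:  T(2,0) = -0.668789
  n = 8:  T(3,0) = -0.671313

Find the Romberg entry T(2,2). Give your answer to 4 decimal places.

Richardson extrapolation on the trapezoidal column (denominator 4−1=3):
T(1,1) = -0.658651 + (-0.658651 − (-0.617478))/3 = -0.672375
T(2,1) = -0.668789 + (-0.668789 − (-0.658651))/3 = -0.672168
T(2,2) = (16·(-0.672168) − (-0.672375)) / 15 = -0.672154

-0.6722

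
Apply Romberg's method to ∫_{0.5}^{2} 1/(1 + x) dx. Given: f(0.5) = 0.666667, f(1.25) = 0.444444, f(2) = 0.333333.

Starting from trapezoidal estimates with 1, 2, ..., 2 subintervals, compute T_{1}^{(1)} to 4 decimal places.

0.6944

T_{0}^{(0)} (trapezoid, 1 panel, h=1.5000): 0.750000
T_{1}^{(0)} (trapezoid, 2 panels, h=0.7500): 0.708333
T_{1}^{(1)} = 0.708333 + (0.708333 − 0.750000)/3 = 0.694444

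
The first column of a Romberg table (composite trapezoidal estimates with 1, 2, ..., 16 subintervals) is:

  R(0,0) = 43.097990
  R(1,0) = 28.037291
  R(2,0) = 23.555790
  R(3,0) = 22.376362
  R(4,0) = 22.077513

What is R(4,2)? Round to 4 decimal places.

21.9775

Richardson extrapolation on the trapezoidal column (denominator 4−1=3):
R(3,1) = (4·22.376362 − 23.555790) / 3 = 21.983219
R(4,1) = 22.077513 + (22.077513 − 22.376362)/3 = 21.977897
R(4,2) = (16·21.977897 − 21.983219) / 15 = 21.977542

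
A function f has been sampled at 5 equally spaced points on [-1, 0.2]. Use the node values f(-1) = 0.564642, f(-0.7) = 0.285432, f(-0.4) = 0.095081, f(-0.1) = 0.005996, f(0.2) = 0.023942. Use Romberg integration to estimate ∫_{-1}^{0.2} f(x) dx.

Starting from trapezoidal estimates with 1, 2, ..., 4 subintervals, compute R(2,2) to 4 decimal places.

R(0,0) (trapezoid, 1 panel, h=1.2000): 0.353150
R(1,0) (trapezoid, 2 panels, h=0.6000): 0.233624
R(2,0) (trapezoid, 4 panels, h=0.3000): 0.204240
R(1,1) = 0.233624 + (0.233624 − 0.353150)/3 = 0.193782
R(2,1) = 0.204240 + (0.204240 − 0.233624)/3 = 0.194445
R(2,2) = 0.194445 + (0.194445 − 0.193782)/15 = 0.194489

0.1945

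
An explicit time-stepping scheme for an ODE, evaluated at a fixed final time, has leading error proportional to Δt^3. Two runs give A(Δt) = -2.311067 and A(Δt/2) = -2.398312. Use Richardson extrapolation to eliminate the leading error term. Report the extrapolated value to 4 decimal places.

-2.4108

The leading error scales as Δt^3; refining by a factor of 2 reduces it by 2^3 = 8.
Extrapolated value = (8·A(Δt/2) − A(Δt)) / (8 − 1)
= (8·(-2.398312) − (-2.311067)) / 7
= -16.875429 / 7 = -2.410776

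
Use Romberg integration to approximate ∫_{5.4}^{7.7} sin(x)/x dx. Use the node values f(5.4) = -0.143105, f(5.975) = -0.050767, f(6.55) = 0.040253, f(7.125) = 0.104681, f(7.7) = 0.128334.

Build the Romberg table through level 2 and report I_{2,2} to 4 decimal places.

0.0538

I_{0,0} (trapezoid, 1 panel, h=2.3000): -0.016987
I_{1,0} (trapezoid, 2 panels, h=1.1500): 0.037798
I_{2,0} (trapezoid, 4 panels, h=0.5750): 0.049899
I_{1,1} = 0.037798 + (0.037798 − (-0.016987))/3 = 0.056060
I_{2,1} = 0.049899 + (0.049899 − 0.037798)/3 = 0.053933
I_{2,2} = 0.053933 + (0.053933 − 0.056060)/15 = 0.053791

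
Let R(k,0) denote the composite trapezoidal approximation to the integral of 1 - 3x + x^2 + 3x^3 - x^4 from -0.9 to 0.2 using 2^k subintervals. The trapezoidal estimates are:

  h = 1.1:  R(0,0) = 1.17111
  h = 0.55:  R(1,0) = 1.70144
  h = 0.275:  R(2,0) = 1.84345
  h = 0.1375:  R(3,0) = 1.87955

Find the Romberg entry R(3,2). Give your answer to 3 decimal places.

1.892

Richardson extrapolation on the trapezoidal column (denominator 4−1=3):
R(2,1) = (4·1.84345 − 1.70144) / 3 = 1.89079
R(3,1) = (4·1.87955 − 1.84345) / 3 = 1.89158
R(3,2) = 1.89158 + (1.89158 − 1.89079)/15 = 1.89163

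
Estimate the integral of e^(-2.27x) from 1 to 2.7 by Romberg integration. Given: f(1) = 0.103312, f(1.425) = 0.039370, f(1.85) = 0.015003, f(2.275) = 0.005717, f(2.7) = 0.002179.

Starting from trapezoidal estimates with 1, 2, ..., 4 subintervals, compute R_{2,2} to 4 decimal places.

R_{0,0} (trapezoid, 1 panel, h=1.7000): 0.089667
R_{1,0} (trapezoid, 2 panels, h=0.8500): 0.057586
R_{2,0} (trapezoid, 4 panels, h=0.4250): 0.047955
R_{1,1} = 0.057586 + (0.057586 − 0.089667)/3 = 0.046892
R_{2,1} = 0.047955 + (0.047955 − 0.057586)/3 = 0.044745
R_{2,2} = 0.044745 + (0.044745 − 0.046892)/15 = 0.044602

0.0446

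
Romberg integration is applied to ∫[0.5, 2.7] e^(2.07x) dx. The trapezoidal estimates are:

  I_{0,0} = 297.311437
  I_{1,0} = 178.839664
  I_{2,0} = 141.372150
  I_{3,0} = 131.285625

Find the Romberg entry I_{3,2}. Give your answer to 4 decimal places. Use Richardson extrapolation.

Richardson extrapolation on the trapezoidal column (denominator 4−1=3):
I_{2,1} = (4·141.372150 − 178.839664) / 3 = 128.882979
I_{3,1} = (4·131.285625 − 141.372150) / 3 = 127.923450
I_{3,2} = (16·127.923450 − 128.882979) / 15 = 127.859481
(Column j=1 coincides with Simpson's rule on the same nodes.)

127.8595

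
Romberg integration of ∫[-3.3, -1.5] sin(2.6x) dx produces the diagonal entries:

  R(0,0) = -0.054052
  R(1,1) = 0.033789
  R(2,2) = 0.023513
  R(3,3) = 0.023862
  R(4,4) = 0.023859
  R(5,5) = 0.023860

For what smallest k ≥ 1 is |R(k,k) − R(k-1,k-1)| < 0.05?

k = 2

|R(1,1) − R(0,0)| = 0.087841 ≥ 0.05
|R(2,2) − R(1,1)| = 0.010276 < 0.05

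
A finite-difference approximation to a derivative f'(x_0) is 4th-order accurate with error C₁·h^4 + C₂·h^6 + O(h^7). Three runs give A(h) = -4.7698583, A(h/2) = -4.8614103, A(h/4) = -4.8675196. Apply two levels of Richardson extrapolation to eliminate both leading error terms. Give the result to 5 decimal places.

First eliminate the h^4 term (factor 2^4 = 16):
  B₁ = (16·(-4.8614103) − (-4.7698583))/15 = -4.8675138
  B₂ = (16·(-4.8675196) − (-4.8614103))/15 = -4.8679269
Then eliminate the h^6 term (factor 2^6 = 64):
  (64·(-4.8679269) − (-4.8675138))/63 = -4.8679335

-4.86793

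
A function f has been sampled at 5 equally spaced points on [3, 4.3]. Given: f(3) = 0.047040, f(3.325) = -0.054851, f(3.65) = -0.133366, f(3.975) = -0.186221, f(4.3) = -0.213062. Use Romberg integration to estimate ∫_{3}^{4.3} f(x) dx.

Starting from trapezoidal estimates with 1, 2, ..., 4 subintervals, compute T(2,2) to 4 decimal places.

-0.1513

T(0,0) (trapezoid, 1 panel, h=1.3000): -0.107914
T(1,0) (trapezoid, 2 panels, h=0.6500): -0.140645
T(2,0) (trapezoid, 4 panels, h=0.3250): -0.148671
T(1,1) = -0.140645 + (-0.140645 − (-0.107914))/3 = -0.151555
T(2,1) = -0.148671 + (-0.148671 − (-0.140645))/3 = -0.151346
T(2,2) = -0.151346 + (-0.151346 − (-0.151555))/15 = -0.151332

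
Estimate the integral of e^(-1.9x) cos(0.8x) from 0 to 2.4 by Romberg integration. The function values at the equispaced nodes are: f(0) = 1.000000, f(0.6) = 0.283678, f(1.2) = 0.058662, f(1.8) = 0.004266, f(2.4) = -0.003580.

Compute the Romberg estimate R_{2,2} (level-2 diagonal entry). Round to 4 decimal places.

R_{0,0} (trapezoid, 1 panel, h=2.4000): 1.195704
R_{1,0} (trapezoid, 2 panels, h=1.2000): 0.668246
R_{2,0} (trapezoid, 4 panels, h=0.6000): 0.506890
R_{1,1} = 0.668246 + (0.668246 − 1.195704)/3 = 0.492427
R_{2,1} = 0.506890 + (0.506890 − 0.668246)/3 = 0.453105
R_{2,2} = 0.453105 + (0.453105 − 0.492427)/15 = 0.450484

0.4505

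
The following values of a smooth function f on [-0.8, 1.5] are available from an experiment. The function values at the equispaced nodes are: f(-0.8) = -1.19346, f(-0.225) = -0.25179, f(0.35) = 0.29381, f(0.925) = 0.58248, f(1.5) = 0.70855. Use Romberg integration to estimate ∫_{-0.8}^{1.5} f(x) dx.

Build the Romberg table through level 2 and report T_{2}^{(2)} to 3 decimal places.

0.274

T_{0}^{(0)} (trapezoid, 1 panel, h=2.3000): -0.55765
T_{1}^{(0)} (trapezoid, 2 panels, h=1.1500): 0.05906
T_{2}^{(0)} (trapezoid, 4 panels, h=0.5750): 0.21968
T_{1}^{(1)} = 0.05906 + (0.05906 − (-0.55765))/3 = 0.26463
T_{2}^{(1)} = 0.21968 + (0.21968 − 0.05906)/3 = 0.27322
T_{2}^{(2)} = 0.27322 + (0.27322 − 0.26463)/15 = 0.27379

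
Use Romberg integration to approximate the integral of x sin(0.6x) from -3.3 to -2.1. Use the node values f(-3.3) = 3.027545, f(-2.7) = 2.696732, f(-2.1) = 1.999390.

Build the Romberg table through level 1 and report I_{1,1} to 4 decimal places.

I_{0,0} (trapezoid, 1 panel, h=1.2000): 3.016161
I_{1,0} (trapezoid, 2 panels, h=0.6000): 3.126120
I_{1,1} = 3.126120 + (3.126120 − 3.016161)/3 = 3.162773

3.1628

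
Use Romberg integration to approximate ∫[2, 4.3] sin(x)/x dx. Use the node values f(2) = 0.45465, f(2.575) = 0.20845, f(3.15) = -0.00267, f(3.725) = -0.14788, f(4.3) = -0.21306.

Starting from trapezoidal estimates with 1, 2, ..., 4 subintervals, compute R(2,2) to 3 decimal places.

R(0,0) (trapezoid, 1 panel, h=2.3000): 0.27783
R(1,0) (trapezoid, 2 panels, h=1.1500): 0.13584
R(2,0) (trapezoid, 4 panels, h=0.5750): 0.10275
R(1,1) = 0.13584 + (0.13584 − 0.27783)/3 = 0.08851
R(2,1) = 0.10275 + (0.10275 − 0.13584)/3 = 0.09172
R(2,2) = 0.09172 + (0.09172 − 0.08851)/15 = 0.09193

0.092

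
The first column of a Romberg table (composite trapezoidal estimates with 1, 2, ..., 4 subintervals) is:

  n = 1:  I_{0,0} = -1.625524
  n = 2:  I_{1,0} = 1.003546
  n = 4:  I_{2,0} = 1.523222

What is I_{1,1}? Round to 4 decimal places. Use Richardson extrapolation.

1.8799

I_{1,1} = 1.003546 + (1.003546 − (-1.625524))/3 = 1.879903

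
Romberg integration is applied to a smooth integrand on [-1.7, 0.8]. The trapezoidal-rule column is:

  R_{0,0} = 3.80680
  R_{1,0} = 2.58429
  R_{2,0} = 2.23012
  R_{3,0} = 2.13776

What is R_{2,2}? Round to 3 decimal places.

Richardson extrapolation on the trapezoidal column (denominator 4−1=3):
R_{1,1} = (4·2.58429 − 3.80680) / 3 = 2.17679
R_{2,1} = (4·2.23012 − 2.58429) / 3 = 2.11206
R_{2,2} = (16·2.11206 − 2.17679) / 15 = 2.10774
(Column j=1 coincides with Simpson's rule on the same nodes.)

2.108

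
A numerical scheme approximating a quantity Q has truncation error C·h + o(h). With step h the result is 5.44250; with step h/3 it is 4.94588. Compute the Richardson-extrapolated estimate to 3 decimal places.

Extrapolated value = (3·A(h/3) − A(h)) / (3 − 1)
= (3·4.94588 − 5.44250) / 2
= 9.39514 / 2 = 4.69757

4.698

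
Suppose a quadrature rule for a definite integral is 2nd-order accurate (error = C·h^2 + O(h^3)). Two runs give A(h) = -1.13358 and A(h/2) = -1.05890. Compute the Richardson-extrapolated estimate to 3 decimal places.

The leading error scales as h^2; refining by a factor of 2 reduces it by 2^2 = 4.
Extrapolated value = (4·A(h/2) − A(h)) / (4 − 1)
= (4·(-1.05890) − (-1.13358)) / 3
= -3.10202 / 3 = -1.03401

-1.034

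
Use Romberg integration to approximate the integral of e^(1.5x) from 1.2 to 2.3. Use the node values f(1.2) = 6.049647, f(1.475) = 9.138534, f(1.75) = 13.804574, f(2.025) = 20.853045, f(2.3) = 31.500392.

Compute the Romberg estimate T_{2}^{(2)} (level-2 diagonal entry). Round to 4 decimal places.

T_{0}^{(0)} (trapezoid, 1 panel, h=1.1000): 20.652521
T_{1}^{(0)} (trapezoid, 2 panels, h=0.5500): 17.918776
T_{2}^{(0)} (trapezoid, 4 panels, h=0.2750): 17.207072
T_{1}^{(1)} = 17.918776 + (17.918776 − 20.652521)/3 = 17.007528
T_{2}^{(1)} = 17.207072 + (17.207072 − 17.918776)/3 = 16.969837
T_{2}^{(2)} = 16.969837 + (16.969837 − 17.007528)/15 = 16.967324

16.9673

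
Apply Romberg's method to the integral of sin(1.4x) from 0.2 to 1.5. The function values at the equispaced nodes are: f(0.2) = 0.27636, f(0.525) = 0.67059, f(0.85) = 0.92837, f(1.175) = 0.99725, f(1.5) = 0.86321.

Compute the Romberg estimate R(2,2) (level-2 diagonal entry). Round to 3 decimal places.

R(0,0) (trapezoid, 1 panel, h=1.3000): 0.74072
R(1,0) (trapezoid, 2 panels, h=0.6500): 0.97380
R(2,0) (trapezoid, 4 panels, h=0.3250): 1.02895
R(1,1) = 0.97380 + (0.97380 − 0.74072)/3 = 1.05149
R(2,1) = 1.02895 + (1.02895 − 0.97380)/3 = 1.04733
R(2,2) = 1.04733 + (1.04733 − 1.05149)/15 = 1.04705

1.047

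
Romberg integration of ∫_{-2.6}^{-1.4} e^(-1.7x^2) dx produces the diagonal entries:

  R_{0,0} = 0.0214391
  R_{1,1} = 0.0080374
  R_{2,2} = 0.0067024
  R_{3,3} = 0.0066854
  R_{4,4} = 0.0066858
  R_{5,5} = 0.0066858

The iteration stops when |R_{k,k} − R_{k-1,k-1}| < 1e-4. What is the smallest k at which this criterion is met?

k = 3

|R_{1,1} − R_{0,0}| = 0.0134017 ≥ 1e-4
|R_{2,2} − R_{1,1}| = 0.0013350 ≥ 1e-4
|R_{3,3} − R_{2,2}| = 0.0000170 < 1e-4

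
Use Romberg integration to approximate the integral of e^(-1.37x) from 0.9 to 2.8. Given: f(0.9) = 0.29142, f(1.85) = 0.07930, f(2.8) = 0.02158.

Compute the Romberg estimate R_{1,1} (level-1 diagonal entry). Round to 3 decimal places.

0.200

R_{0,0} (trapezoid, 1 panel, h=1.9000): 0.29735
R_{1,0} (trapezoid, 2 panels, h=0.9500): 0.22401
R_{1,1} = 0.22401 + (0.22401 − 0.29735)/3 = 0.19956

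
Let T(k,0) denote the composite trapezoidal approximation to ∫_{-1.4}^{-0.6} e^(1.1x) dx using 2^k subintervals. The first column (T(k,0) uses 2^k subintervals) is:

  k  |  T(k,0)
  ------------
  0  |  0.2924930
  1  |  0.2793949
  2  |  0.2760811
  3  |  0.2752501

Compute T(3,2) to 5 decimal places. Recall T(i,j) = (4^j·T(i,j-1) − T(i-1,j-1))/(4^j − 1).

Richardson extrapolation on the trapezoidal column (denominator 4−1=3):
T(2,1) = 0.2760811 + (0.2760811 − 0.2793949)/3 = 0.2749765
T(3,1) = 0.2752501 + (0.2752501 − 0.2760811)/3 = 0.2749731
T(3,2) = 0.2749731 + (0.2749731 − 0.2749765)/15 = 0.2749729

0.27497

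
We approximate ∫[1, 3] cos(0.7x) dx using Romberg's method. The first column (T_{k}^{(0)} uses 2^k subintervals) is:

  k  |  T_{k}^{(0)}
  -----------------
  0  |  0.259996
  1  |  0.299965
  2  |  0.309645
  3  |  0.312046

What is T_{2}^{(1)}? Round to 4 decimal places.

0.3129

Richardson extrapolation on the trapezoidal column (denominator 4−1=3):
T_{2}^{(1)} = (4·0.309645 − 0.299965) / 3 = 0.312872
(Column j=1 coincides with Simpson's rule on the same nodes.)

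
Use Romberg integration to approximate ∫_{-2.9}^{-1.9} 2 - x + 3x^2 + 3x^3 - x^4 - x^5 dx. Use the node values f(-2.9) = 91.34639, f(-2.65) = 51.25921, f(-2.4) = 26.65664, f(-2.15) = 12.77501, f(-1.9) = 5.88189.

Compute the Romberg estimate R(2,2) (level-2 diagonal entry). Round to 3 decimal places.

R(0,0) (trapezoid, 1 panel, h=1.0000): 48.61414
R(1,0) (trapezoid, 2 panels, h=0.5000): 37.63539
R(2,0) (trapezoid, 4 panels, h=0.2500): 34.82625
R(1,1) = 37.63539 + (37.63539 − 48.61414)/3 = 33.97581
R(2,1) = 34.82625 + (34.82625 − 37.63539)/3 = 33.88987
R(2,2) = 33.88987 + (33.88987 − 33.97581)/15 = 33.88414

33.884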